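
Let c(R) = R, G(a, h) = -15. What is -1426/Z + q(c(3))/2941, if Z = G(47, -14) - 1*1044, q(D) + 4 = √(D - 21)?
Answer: 4189630/3114519 + 3*I*√2/2941 ≈ 1.3452 + 0.0014426*I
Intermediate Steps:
q(D) = -4 + √(-21 + D) (q(D) = -4 + √(D - 21) = -4 + √(-21 + D))
Z = -1059 (Z = -15 - 1*1044 = -15 - 1044 = -1059)
-1426/Z + q(c(3))/2941 = -1426/(-1059) + (-4 + √(-21 + 3))/2941 = -1426*(-1/1059) + (-4 + √(-18))*(1/2941) = 1426/1059 + (-4 + 3*I*√2)*(1/2941) = 1426/1059 + (-4/2941 + 3*I*√2/2941) = 4189630/3114519 + 3*I*√2/2941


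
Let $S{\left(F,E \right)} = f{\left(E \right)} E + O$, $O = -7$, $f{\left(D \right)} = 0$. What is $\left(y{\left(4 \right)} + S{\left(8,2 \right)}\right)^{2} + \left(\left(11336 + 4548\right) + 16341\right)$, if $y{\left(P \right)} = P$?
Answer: $32234$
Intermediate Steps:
$S{\left(F,E \right)} = -7$ ($S{\left(F,E \right)} = 0 E - 7 = 0 - 7 = -7$)
$\left(y{\left(4 \right)} + S{\left(8,2 \right)}\right)^{2} + \left(\left(11336 + 4548\right) + 16341\right) = \left(4 - 7\right)^{2} + \left(\left(11336 + 4548\right) + 16341\right) = \left(-3\right)^{2} + \left(15884 + 16341\right) = 9 + 32225 = 32234$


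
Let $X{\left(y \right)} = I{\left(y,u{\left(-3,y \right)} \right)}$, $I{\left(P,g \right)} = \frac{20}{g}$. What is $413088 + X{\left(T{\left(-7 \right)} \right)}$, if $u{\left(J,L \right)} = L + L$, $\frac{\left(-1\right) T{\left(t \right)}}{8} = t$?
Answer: $\frac{11566469}{28} \approx 4.1309 \cdot 10^{5}$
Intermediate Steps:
$T{\left(t \right)} = - 8 t$
$u{\left(J,L \right)} = 2 L$
$X{\left(y \right)} = \frac{10}{y}$ ($X{\left(y \right)} = \frac{20}{2 y} = 20 \frac{1}{2 y} = \frac{10}{y}$)
$413088 + X{\left(T{\left(-7 \right)} \right)} = 413088 + \frac{10}{\left(-8\right) \left(-7\right)} = 413088 + \frac{10}{56} = 413088 + 10 \cdot \frac{1}{56} = 413088 + \frac{5}{28} = \frac{11566469}{28}$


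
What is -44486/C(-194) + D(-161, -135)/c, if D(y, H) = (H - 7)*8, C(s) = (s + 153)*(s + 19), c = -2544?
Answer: -6563849/1140825 ≈ -5.7536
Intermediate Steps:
C(s) = (19 + s)*(153 + s) (C(s) = (153 + s)*(19 + s) = (19 + s)*(153 + s))
D(y, H) = -56 + 8*H (D(y, H) = (-7 + H)*8 = -56 + 8*H)
-44486/C(-194) + D(-161, -135)/c = -44486/(2907 + (-194)² + 172*(-194)) + (-56 + 8*(-135))/(-2544) = -44486/(2907 + 37636 - 33368) + (-56 - 1080)*(-1/2544) = -44486/7175 - 1136*(-1/2544) = -44486*1/7175 + 71/159 = -44486/7175 + 71/159 = -6563849/1140825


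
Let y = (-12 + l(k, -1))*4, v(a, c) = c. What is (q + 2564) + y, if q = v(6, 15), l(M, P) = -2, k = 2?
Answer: 2523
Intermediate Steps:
q = 15
y = -56 (y = (-12 - 2)*4 = -14*4 = -56)
(q + 2564) + y = (15 + 2564) - 56 = 2579 - 56 = 2523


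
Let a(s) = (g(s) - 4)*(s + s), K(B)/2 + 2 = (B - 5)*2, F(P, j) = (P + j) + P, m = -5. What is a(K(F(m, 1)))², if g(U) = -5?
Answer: 1166400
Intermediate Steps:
F(P, j) = j + 2*P
K(B) = -24 + 4*B (K(B) = -4 + 2*((B - 5)*2) = -4 + 2*((-5 + B)*2) = -4 + 2*(-10 + 2*B) = -4 + (-20 + 4*B) = -24 + 4*B)
a(s) = -18*s (a(s) = (-5 - 4)*(s + s) = -18*s)
a(K(F(m, 1)))² = (-18*(-24 + 4*(1 + 2*(-5))))² = (-18*(-24 + 4*(1 - 10)))² = (-18*(-24 + 4*(-9)))² = (-18*(-24 - 36))² = (-18*(-60))² = 1080² = 1166400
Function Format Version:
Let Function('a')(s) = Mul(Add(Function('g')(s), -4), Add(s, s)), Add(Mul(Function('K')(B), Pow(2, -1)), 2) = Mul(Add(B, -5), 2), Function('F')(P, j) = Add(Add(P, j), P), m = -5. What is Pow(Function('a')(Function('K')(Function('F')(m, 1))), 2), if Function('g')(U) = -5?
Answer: 1166400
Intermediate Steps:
Function('F')(P, j) = Add(j, Mul(2, P))
Function('K')(B) = Add(-24, Mul(4, B)) (Function('K')(B) = Add(-4, Mul(2, Mul(Add(B, -5), 2))) = Add(-4, Mul(2, Mul(Add(-5, B), 2))) = Add(-4, Mul(2, Add(-10, Mul(2, B)))) = Add(-4, Add(-20, Mul(4, B))) = Add(-24, Mul(4, B)))
Function('a')(s) = Mul(-18, s) (Function('a')(s) = Mul(Add(-5, -4), Add(s, s)) = Mul(-9, Mul(2, s)) = Mul(-18, s))
Pow(Function('a')(Function('K')(Function('F')(m, 1))), 2) = Pow(Mul(-18, Add(-24, Mul(4, Add(1, Mul(2, -5))))), 2) = Pow(Mul(-18, Add(-24, Mul(4, Add(1, -10)))), 2) = Pow(Mul(-18, Add(-24, Mul(4, -9))), 2) = Pow(Mul(-18, Add(-24, -36)), 2) = Pow(Mul(-18, -60), 2) = Pow(1080, 2) = 1166400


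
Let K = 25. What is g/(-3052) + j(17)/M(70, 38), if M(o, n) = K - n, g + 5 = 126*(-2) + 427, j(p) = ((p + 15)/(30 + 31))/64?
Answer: -34084/605059 ≈ -0.056332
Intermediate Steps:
j(p) = 15/3904 + p/3904 (j(p) = ((15 + p)/61)*(1/64) = ((15 + p)*(1/61))*(1/64) = (15/61 + p/61)*(1/64) = 15/3904 + p/3904)
g = 170 (g = -5 + (126*(-2) + 427) = -5 + (-252 + 427) = -5 + 175 = 170)
M(o, n) = 25 - n
g/(-3052) + j(17)/M(70, 38) = 170/(-3052) + (15/3904 + (1/3904)*17)/(25 - 1*38) = 170*(-1/3052) + (15/3904 + 17/3904)/(25 - 38) = -85/1526 + (1/122)/(-13) = -85/1526 + (1/122)*(-1/13) = -85/1526 - 1/1586 = -34084/605059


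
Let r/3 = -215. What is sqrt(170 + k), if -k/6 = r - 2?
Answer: 2*sqrt(1013) ≈ 63.655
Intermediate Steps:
r = -645 (r = 3*(-215) = -645)
k = 3882 (k = -6*(-645 - 2) = -6*(-647) = 3882)
sqrt(170 + k) = sqrt(170 + 3882) = sqrt(4052) = 2*sqrt(1013)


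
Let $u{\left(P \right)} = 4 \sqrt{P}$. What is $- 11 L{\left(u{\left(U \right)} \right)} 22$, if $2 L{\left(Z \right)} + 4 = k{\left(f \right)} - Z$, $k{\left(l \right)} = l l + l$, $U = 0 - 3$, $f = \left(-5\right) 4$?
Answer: $-45496 + 484 i \sqrt{3} \approx -45496.0 + 838.31 i$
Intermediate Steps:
$f = -20$
$U = -3$
$k{\left(l \right)} = l + l^{2}$ ($k{\left(l \right)} = l^{2} + l = l + l^{2}$)
$L{\left(Z \right)} = 188 - \frac{Z}{2}$ ($L{\left(Z \right)} = -2 + \frac{- 20 \left(1 - 20\right) - Z}{2} = -2 + \frac{\left(-20\right) \left(-19\right) - Z}{2} = -2 + \frac{380 - Z}{2} = -2 - \left(-190 + \frac{Z}{2}\right) = 188 - \frac{Z}{2}$)
$- 11 L{\left(u{\left(U \right)} \right)} 22 = - 11 \left(188 - \frac{4 \sqrt{-3}}{2}\right) 22 = - 11 \left(188 - \frac{4 i \sqrt{3}}{2}\right) 22 = - 11 \left(188 - 2 i \sqrt{3}\right) 22 = \left(-2068 + 22 i \sqrt{3}\right) 22 = -45496 + 484 i \sqrt{3}$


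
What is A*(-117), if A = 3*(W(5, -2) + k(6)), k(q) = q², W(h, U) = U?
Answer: -11934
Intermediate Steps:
A = 102 (A = 3*(-2 + 6²) = 3*(-2 + 36) = 3*34 = 102)
A*(-117) = 102*(-117) = -11934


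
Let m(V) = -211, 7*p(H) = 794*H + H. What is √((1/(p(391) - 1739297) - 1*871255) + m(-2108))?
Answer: I*√122667596344925073934/11864234 ≈ 933.52*I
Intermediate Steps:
p(H) = 795*H/7 (p(H) = (794*H + H)/7 = (795*H)/7 = 795*H/7)
√((1/(p(391) - 1739297) - 1*871255) + m(-2108)) = √((1/((795/7)*391 - 1739297) - 1*871255) - 211) = √((1/(310845/7 - 1739297) - 871255) - 211) = √((1/(-11864234/7) - 871255) - 211) = √((-7/11864234 - 871255) - 211) = √(-10336773193677/11864234 - 211) = √(-10339276547051/11864234) = I*√122667596344925073934/11864234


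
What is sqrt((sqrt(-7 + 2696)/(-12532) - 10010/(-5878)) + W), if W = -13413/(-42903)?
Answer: sqrt(15533655665740795989224 - 614964252000721077*sqrt(2689))/87787994658 ≈ 1.4183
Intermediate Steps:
W = 4471/14301 (W = -13413*(-1/42903) = 4471/14301 ≈ 0.31264)
sqrt((sqrt(-7 + 2696)/(-12532) - 10010/(-5878)) + W) = sqrt((sqrt(-7 + 2696)/(-12532) - 10010/(-5878)) + 4471/14301) = sqrt((sqrt(2689)*(-1/12532) - 10010*(-1/5878)) + 4471/14301) = sqrt((-sqrt(2689)/12532 + 5005/2939) + 4471/14301) = sqrt((5005/2939 - sqrt(2689)/12532) + 4471/14301) = sqrt(84716774/42030639 - sqrt(2689)/12532)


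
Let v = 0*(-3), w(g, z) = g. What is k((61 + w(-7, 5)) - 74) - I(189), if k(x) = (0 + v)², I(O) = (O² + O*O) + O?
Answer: -71631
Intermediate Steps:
v = 0
I(O) = O + 2*O² (I(O) = (O² + O²) + O = 2*O² + O = O + 2*O²)
k(x) = 0 (k(x) = (0 + 0)² = 0² = 0)
k((61 + w(-7, 5)) - 74) - I(189) = 0 - 189*(1 + 2*189) = 0 - 189*(1 + 378) = 0 - 189*379 = 0 - 1*71631 = 0 - 71631 = -71631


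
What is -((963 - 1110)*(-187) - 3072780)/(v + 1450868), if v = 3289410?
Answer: 3045291/4740278 ≈ 0.64243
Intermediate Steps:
-((963 - 1110)*(-187) - 3072780)/(v + 1450868) = -((963 - 1110)*(-187) - 3072780)/(3289410 + 1450868) = -(-147*(-187) - 3072780)/4740278 = -(27489 - 3072780)/4740278 = -(-3045291)/4740278 = -1*(-3045291/4740278) = 3045291/4740278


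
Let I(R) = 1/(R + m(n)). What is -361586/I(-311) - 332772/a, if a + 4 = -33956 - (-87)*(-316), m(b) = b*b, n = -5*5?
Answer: -581428090753/5121 ≈ -1.1354e+8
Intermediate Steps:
n = -25
m(b) = b**2
I(R) = 1/(625 + R) (I(R) = 1/(R + (-25)**2) = 1/(R + 625) = 1/(625 + R))
a = -61452 (a = -4 + (-33956 - (-87)*(-316)) = -4 + (-33956 - 1*27492) = -4 + (-33956 - 27492) = -4 - 61448 = -61452)
-361586/I(-311) - 332772/a = -361586/(1/(625 - 311)) - 332772/(-61452) = -361586/(1/314) - 332772*(-1/61452) = -361586/1/314 + 27731/5121 = -361586*314 + 27731/5121 = -113538004 + 27731/5121 = -581428090753/5121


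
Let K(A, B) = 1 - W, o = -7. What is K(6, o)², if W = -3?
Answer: 16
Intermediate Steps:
K(A, B) = 4 (K(A, B) = 1 - 1*(-3) = 1 + 3 = 4)
K(6, o)² = 4² = 16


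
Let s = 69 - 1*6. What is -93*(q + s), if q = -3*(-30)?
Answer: -14229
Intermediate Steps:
q = 90
s = 63 (s = 69 - 6 = 63)
-93*(q + s) = -93*(90 + 63) = -93*153 = -14229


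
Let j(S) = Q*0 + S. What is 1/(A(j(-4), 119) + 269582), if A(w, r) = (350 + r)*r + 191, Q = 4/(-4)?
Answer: 1/325584 ≈ 3.0714e-6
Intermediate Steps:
Q = -1 (Q = 4*(-¼) = -1)
j(S) = S (j(S) = -1*0 + S = 0 + S = S)
A(w, r) = 191 + r*(350 + r) (A(w, r) = r*(350 + r) + 191 = 191 + r*(350 + r))
1/(A(j(-4), 119) + 269582) = 1/((191 + 119² + 350*119) + 269582) = 1/((191 + 14161 + 41650) + 269582) = 1/(56002 + 269582) = 1/325584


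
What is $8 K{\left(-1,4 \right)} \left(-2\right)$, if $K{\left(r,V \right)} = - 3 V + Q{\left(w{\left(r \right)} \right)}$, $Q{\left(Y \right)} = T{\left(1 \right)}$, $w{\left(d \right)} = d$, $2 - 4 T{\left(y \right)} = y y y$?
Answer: $188$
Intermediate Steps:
$T{\left(y \right)} = \frac{1}{2} - \frac{y^{3}}{4}$ ($T{\left(y \right)} = \frac{1}{2} - \frac{y y y}{4} = \frac{1}{2} - \frac{y^{2} y}{4} = \frac{1}{2} - \frac{y^{3}}{4}$)
$Q{\left(Y \right)} = \frac{1}{4}$ ($Q{\left(Y \right)} = \frac{1}{2} - \frac{1^{3}}{4} = \frac{1}{2} - \frac{1}{4} = \frac{1}{4}$)
$K{\left(r,V \right)} = \frac{1}{4} - 3 V$ ($K{\left(r,V \right)} = - 3 V + \frac{1}{4} = \frac{1}{4} - 3 V$)
$8 K{\left(-1,4 \right)} \left(-2\right) = 8 \left(\frac{1}{4} - 12\right) \left(-2\right) = 8 \left(- \frac{47}{4}\right) \left(-2\right) = \left(-94\right) \left(-2\right) = 188$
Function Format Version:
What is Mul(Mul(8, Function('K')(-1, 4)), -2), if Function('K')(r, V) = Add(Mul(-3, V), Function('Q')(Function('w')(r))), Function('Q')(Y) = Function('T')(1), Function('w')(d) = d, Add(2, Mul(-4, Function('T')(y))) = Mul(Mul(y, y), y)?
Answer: 188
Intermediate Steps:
Function('T')(y) = Add(Rational(1, 2), Mul(Rational(-1, 4), Pow(y, 3))) (Function('T')(y) = Add(Rational(1, 2), Mul(Rational(-1, 4), Mul(Mul(y, y), y))) = Add(Rational(1, 2), Mul(Rational(-1, 4), Mul(Pow(y, 2), y))) = Add(Rational(1, 2), Mul(Rational(-1, 4), Pow(y, 3))))
Function('Q')(Y) = Rational(1, 4) (Function('Q')(Y) = Add(Rational(1, 2), Mul(Rational(-1, 4), Pow(1, 3))) = Add(Rational(1, 2), Mul(Rational(-1, 4), 1)) = Add(Rational(1, 2), Rational(-1, 4)) = Rational(1, 4))
Function('K')(r, V) = Add(Rational(1, 4), Mul(-3, V)) (Function('K')(r, V) = Add(Mul(-3, V), Rational(1, 4)) = Add(Rational(1, 4), Mul(-3, V)))
Mul(Mul(8, Function('K')(-1, 4)), -2) = Mul(Mul(8, Add(Rational(1, 4), Mul(-3, 4))), -2) = Mul(Mul(8, Add(Rational(1, 4), -12)), -2) = Mul(Mul(8, Rational(-47, 4)), -2) = Mul(-94, -2) = 188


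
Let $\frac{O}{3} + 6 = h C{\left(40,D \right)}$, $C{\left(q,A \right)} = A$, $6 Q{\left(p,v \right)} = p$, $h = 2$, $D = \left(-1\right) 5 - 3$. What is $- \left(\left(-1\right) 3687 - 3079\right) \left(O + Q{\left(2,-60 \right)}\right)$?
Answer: $- \frac{1332902}{3} \approx -4.443 \cdot 10^{5}$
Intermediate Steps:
$D = -8$ ($D = -5 - 3 = -8$)
$Q{\left(p,v \right)} = \frac{p}{6}$
$O = -66$ ($O = -18 + 3 \cdot 2 \left(-8\right) = -18 + 3 \left(-16\right) = -18 - 48 = -66$)
$- \left(\left(-1\right) 3687 - 3079\right) \left(O + Q{\left(2,-60 \right)}\right) = - \left(\left(-1\right) 3687 - 3079\right) \left(-66 + \frac{1}{6} \cdot 2\right) = - \left(-3687 - 3079\right) \left(-66 + \frac{1}{3}\right) = - \frac{\left(-6766\right) \left(-197\right)}{3} = \left(-1\right) \frac{1332902}{3} = - \frac{1332902}{3}$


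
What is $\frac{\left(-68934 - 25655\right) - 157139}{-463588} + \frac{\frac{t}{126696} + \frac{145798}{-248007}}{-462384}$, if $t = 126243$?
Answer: $\frac{304774910867736129505}{561281308736619399552} \approx 0.543$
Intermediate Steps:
$\frac{\left(-68934 - 25655\right) - 157139}{-463588} + \frac{\frac{t}{126696} + \frac{145798}{-248007}}{-462384} = \frac{\left(-68934 - 25655\right) - 157139}{-463588} + \frac{\frac{126243}{126696} + \frac{145798}{-248007}}{-462384} = \left(-94589 - 157139\right) \left(- \frac{1}{463588}\right) + \left(126243 \cdot \frac{1}{126696} + 145798 \left(- \frac{1}{248007}\right)\right) \left(- \frac{1}{462384}\right) = \left(-251728\right) \left(- \frac{1}{463588}\right) + \left(\frac{42081}{42232} - \frac{145798}{248007}\right) \left(- \frac{1}{462384}\right) = \frac{62932}{115897} + \frac{4279041431}{10473831624} \left(- \frac{1}{462384}\right) = \frac{62932}{115897} - \frac{4279041431}{4842932161631616} = \frac{304774910867736129505}{561281308736619399552}$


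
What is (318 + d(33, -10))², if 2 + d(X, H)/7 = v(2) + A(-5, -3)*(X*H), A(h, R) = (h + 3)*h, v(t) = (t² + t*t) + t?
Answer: 516471076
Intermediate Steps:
v(t) = t + 2*t² (v(t) = (t² + t²) + t = 2*t² + t = t + 2*t²)
A(h, R) = h*(3 + h) (A(h, R) = (3 + h)*h = h*(3 + h))
d(X, H) = 56 + 70*H*X (d(X, H) = -14 + 7*(2*(1 + 2*2) + (-5*(3 - 5))*(X*H)) = -14 + 7*(2*(1 + 4) + (-5*(-2))*(H*X)) = -14 + 7*(2*5 + 10*(H*X)) = -14 + 7*(10 + 10*H*X) = -14 + (70 + 70*H*X) = 56 + 70*H*X)
(318 + d(33, -10))² = (318 + (56 + 70*(-10)*33))² = (318 + (56 - 23100))² = (318 - 23044)² = (-22726)² = 516471076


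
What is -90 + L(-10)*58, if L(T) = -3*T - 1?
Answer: 1592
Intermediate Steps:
L(T) = -1 - 3*T
-90 + L(-10)*58 = -90 + (-1 - 3*(-10))*58 = -90 + (-1 + 30)*58 = -90 + 29*58 = -90 + 1682 = 1592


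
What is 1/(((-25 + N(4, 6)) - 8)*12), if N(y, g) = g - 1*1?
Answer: -1/336 ≈ -0.0029762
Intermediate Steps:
N(y, g) = -1 + g (N(y, g) = g - 1 = -1 + g)
1/(((-25 + N(4, 6)) - 8)*12) = 1/(((-25 + (-1 + 6)) - 8)*12) = 1/(((-25 + 5) - 8)*12) = 1/((-20 - 8)*12) = 1/(-28*12) = 1/(-336) = -1/336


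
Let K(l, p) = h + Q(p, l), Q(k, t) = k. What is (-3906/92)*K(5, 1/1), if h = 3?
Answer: -3906/23 ≈ -169.83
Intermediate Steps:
K(l, p) = 3 + p
(-3906/92)*K(5, 1/1) = (-3906/92)*(3 + 1/1) = (-3906/92)*(3 + 1) = -42*93/92*4 = -1953/46*4 = -3906/23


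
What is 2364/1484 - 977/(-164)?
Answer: 459391/60844 ≈ 7.5503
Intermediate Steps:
2364/1484 - 977/(-164) = 2364*(1/1484) - 977*(-1/164) = 591/371 + 977/164 = 459391/60844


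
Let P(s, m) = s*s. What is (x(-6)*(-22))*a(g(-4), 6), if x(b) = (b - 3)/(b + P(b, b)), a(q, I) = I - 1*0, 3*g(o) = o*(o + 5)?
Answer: 198/5 ≈ 39.600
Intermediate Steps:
P(s, m) = s**2
g(o) = o*(5 + o)/3 (g(o) = (o*(o + 5))/3 = (o*(5 + o))/3 = o*(5 + o)/3)
a(q, I) = I (a(q, I) = I + 0 = I)
x(b) = (-3 + b)/(b + b**2) (x(b) = (b - 3)/(b + b**2) = (-3 + b)/(b + b**2))
(x(-6)*(-22))*a(g(-4), 6) = (((-3 - 6)/((-6)*(1 - 6)))*(-22))*6 = (-1/6*(-9)/(-5)*(-22))*6 = (-1/6*(-1/5)*(-9)*(-22))*6 = -3/10*(-22)*6 = (33/5)*6 = 198/5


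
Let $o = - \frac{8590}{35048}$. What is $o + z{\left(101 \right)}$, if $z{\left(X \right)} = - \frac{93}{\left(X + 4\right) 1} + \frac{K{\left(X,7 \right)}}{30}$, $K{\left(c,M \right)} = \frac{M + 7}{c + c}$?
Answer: $- \frac{209722069}{185842020} \approx -1.1285$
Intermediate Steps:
$K{\left(c,M \right)} = \frac{7 + M}{2 c}$
$o = - \frac{4295}{17524}$ ($o = \left(-8590\right) \frac{1}{35048} = - \frac{4295}{17524} \approx -0.24509$)
$z{\left(X \right)} = - \frac{93}{4 + X} + \frac{7}{30 X}$ ($z{\left(X \right)} = - \frac{93}{\left(X + 4\right) 1} + \frac{\frac{1}{2} \frac{1}{X} \left(7 + 7\right)}{30} = - \frac{93}{\left(4 + X\right) 1} + \frac{1}{2} \frac{1}{X} 14 \cdot \frac{1}{30} = - \frac{93}{4 + X} + \frac{7}{X} \frac{1}{30} = - \frac{93}{4 + X} + \frac{7}{30 X}$)
$o + z{\left(101 \right)} = - \frac{4295}{17524} + \frac{28 - 281083}{30 \cdot 101 \left(4 + 101\right)} = - \frac{4295}{17524} + \frac{1}{30} \cdot \frac{1}{101} \cdot \frac{1}{105} \left(28 - 281083\right) = - \frac{4295}{17524} + \frac{1}{30} \cdot \frac{1}{101} \cdot \frac{1}{105} \left(-281055\right) = - \frac{4295}{17524} - \frac{18737}{21210} = - \frac{209722069}{185842020}$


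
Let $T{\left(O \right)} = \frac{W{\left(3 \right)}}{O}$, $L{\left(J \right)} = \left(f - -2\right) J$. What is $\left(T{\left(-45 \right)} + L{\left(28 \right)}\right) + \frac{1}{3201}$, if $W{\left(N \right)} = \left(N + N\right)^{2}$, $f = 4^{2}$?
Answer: $\frac{8053721}{16005} \approx 503.2$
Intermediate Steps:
$f = 16$
$L{\left(J \right)} = 18 J$ ($L{\left(J \right)} = \left(16 - -2\right) J = \left(16 + 2\right) J = 18 J$)
$W{\left(N \right)} = 4 N^{2}$ ($W{\left(N \right)} = \left(2 N\right)^{2} = 4 N^{2}$)
$T{\left(O \right)} = \frac{36}{O}$ ($T{\left(O \right)} = \frac{4 \cdot 3^{2}}{O} = \frac{4 \cdot 9}{O} = \frac{36}{O}$)
$\left(T{\left(-45 \right)} + L{\left(28 \right)}\right) + \frac{1}{3201} = \left(\frac{36}{-45} + 18 \cdot 28\right) + \frac{1}{3201} = \left(36 \left(- \frac{1}{45}\right) + 504\right) + \frac{1}{3201} = \left(- \frac{4}{5} + 504\right) + \frac{1}{3201} = \frac{2516}{5} + \frac{1}{3201} = \frac{8053721}{16005}$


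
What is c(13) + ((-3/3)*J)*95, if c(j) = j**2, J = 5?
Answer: -306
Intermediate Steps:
c(13) + ((-3/3)*J)*95 = 13**2 + (-3/3*5)*95 = 169 + (-3*1/3*5)*95 = 169 - 1*5*95 = 169 - 5*95 = 169 - 475 = -306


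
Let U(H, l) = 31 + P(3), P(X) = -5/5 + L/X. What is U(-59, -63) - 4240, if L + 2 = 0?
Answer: -12632/3 ≈ -4210.7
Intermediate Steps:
L = -2 (L = -2 + 0 = -2)
P(X) = -1 - 2/X (P(X) = -5/5 - 2/X = -5*1/5 - 2/X = -1 - 2/X)
U(H, l) = 88/3 (U(H, l) = 31 + (-2 - 1*3)/3 = 31 + (-2 - 3)/3 = 31 + (1/3)*(-5) = 31 - 5/3 = 88/3)
U(-59, -63) - 4240 = 88/3 - 4240 = -12632/3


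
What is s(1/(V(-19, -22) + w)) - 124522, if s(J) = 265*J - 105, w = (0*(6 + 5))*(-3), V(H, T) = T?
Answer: -2742059/22 ≈ -1.2464e+5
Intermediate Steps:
w = 0 (w = (0*11)*(-3) = 0*(-3) = 0)
s(J) = -105 + 265*J
s(1/(V(-19, -22) + w)) - 124522 = (-105 + 265/(-22 + 0)) - 124522 = (-105 + 265/(-22)) - 124522 = (-105 + 265*(-1/22)) - 124522 = (-105 - 265/22) - 124522 = -2575/22 - 124522 = -2742059/22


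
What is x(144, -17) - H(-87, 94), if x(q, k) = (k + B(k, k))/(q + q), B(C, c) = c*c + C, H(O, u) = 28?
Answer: -2603/96 ≈ -27.115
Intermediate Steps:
B(C, c) = C + c² (B(C, c) = c² + C = C + c²)
x(q, k) = (k² + 2*k)/(2*q) (x(q, k) = (k + (k + k²))/(q + q) = (k² + 2*k)/((2*q)) = (k² + 2*k)*(1/(2*q)) = (k² + 2*k)/(2*q))
x(144, -17) - H(-87, 94) = (½)*(-17)*(2 - 17)/144 - 1*28 = (½)*(-17)*(1/144)*(-15) - 28 = 85/96 - 28 = -2603/96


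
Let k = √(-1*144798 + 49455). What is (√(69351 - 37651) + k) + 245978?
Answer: 245978 + 10*√317 + I*√95343 ≈ 2.4616e+5 + 308.78*I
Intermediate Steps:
k = I*√95343 (k = √(-144798 + 49455) = √(-95343) = I*√95343 ≈ 308.78*I)
(√(69351 - 37651) + k) + 245978 = (√(69351 - 37651) + I*√95343) + 245978 = (√31700 + I*√95343) + 245978 = (10*√317 + I*√95343) + 245978 = 245978 + 10*√317 + I*√95343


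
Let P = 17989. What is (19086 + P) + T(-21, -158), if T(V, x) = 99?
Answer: 37174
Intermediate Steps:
(19086 + P) + T(-21, -158) = (19086 + 17989) + 99 = 37075 + 99 = 37174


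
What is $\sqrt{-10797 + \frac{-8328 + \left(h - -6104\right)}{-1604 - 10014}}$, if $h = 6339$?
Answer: $\frac{i \sqrt{1457404453498}}{11618} \approx 103.91 i$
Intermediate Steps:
$\sqrt{-10797 + \frac{-8328 + \left(h - -6104\right)}{-1604 - 10014}} = \sqrt{-10797 + \frac{-8328 + \left(6339 - -6104\right)}{-1604 - 10014}} = \sqrt{-10797 + \frac{-8328 + \left(6339 + 6104\right)}{-11618}} = \sqrt{-10797 + \left(-8328 + 12443\right) \left(- \frac{1}{11618}\right)} = \sqrt{-10797 + 4115 \left(- \frac{1}{11618}\right)} = \sqrt{-10797 - \frac{4115}{11618}} = \sqrt{- \frac{125443661}{11618}} = \frac{i \sqrt{1457404453498}}{11618}$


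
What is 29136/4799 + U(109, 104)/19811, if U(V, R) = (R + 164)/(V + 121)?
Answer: 66380172106/10933393735 ≈ 6.0713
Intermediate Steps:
U(V, R) = (164 + R)/(121 + V)
29136/4799 + U(109, 104)/19811 = 29136/4799 + ((164 + 104)/(121 + 109))/19811 = 29136*(1/4799) + (268/230)*(1/19811) = 29136/4799 + ((1/230)*268)*(1/19811) = 29136/4799 + (134/115)*(1/19811) = 29136/4799 + 134/2278265 = 66380172106/10933393735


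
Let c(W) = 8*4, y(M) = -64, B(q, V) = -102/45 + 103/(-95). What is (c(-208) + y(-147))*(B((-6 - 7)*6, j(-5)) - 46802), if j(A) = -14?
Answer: 85372960/57 ≈ 1.4978e+6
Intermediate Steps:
B(q, V) = -191/57 (B(q, V) = -102*1/45 + 103*(-1/95) = -34/15 - 103/95 = -191/57)
c(W) = 32
(c(-208) + y(-147))*(B((-6 - 7)*6, j(-5)) - 46802) = (32 - 64)*(-191/57 - 46802) = -32*(-2667905/57) = 85372960/57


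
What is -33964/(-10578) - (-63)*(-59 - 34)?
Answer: -30971269/5289 ≈ -5855.8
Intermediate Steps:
-33964/(-10578) - (-63)*(-59 - 34) = -33964*(-1/10578) - (-63)*(-93) = 16982/5289 - 1*5859 = 16982/5289 - 5859 = -30971269/5289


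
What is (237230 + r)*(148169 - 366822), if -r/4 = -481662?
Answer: -473138416334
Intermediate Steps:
r = 1926648 (r = -4*(-481662) = 1926648)
(237230 + r)*(148169 - 366822) = (237230 + 1926648)*(148169 - 366822) = 2163878*(-218653) = -473138416334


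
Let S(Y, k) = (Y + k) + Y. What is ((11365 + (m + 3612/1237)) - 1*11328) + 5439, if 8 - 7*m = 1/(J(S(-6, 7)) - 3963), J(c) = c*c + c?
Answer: 187102700989/34142437 ≈ 5480.1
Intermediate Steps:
S(Y, k) = k + 2*Y
J(c) = c + c**2 (J(c) = c**2 + c = c + c**2)
m = 31545/27601 (m = 8/7 - 1/(7*((7 + 2*(-6))*(1 + (7 + 2*(-6))) - 3963)) = 8/7 - 1/(7*((7 - 12)*(1 + (7 - 12)) - 3963)) = 8/7 - 1/(7*(-5*(1 - 5) - 3963)) = 8/7 - 1/(7*(-5*(-4) - 3963)) = 8/7 - 1/(7*(20 - 3963)) = 8/7 - 1/7/(-3943) = 8/7 - 1/7*(-1/3943) = 8/7 + 1/27601 = 31545/27601 ≈ 1.1429)
((11365 + (m + 3612/1237)) - 1*11328) + 5439 = ((11365 + (31545/27601 + 3612/1237)) - 1*11328) + 5439 = ((11365 + (31545/27601 + 3612*(1/1237))) - 11328) + 5439 = ((11365 + (31545/27601 + 3612/1237)) - 11328) + 5439 = ((11365 + 138715977/34142437) - 11328) + 5439 = (388167512482/34142437 - 11328) + 5439 = 1401986146/34142437 + 5439 = 187102700989/34142437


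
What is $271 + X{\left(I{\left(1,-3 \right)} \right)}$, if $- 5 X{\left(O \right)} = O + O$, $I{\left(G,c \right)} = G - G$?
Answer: $271$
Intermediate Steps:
$I{\left(G,c \right)} = 0$
$X{\left(O \right)} = - \frac{2 O}{5}$ ($X{\left(O \right)} = - \frac{O + O}{5} = - \frac{2 O}{5}$)
$271 + X{\left(I{\left(1,-3 \right)} \right)} = 271 - 0 = 271 + 0 = 271$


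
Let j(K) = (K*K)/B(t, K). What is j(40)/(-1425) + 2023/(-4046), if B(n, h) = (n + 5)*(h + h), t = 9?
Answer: -1999/3990 ≈ -0.50100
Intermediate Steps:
B(n, h) = 2*h*(5 + n) (B(n, h) = (5 + n)*(2*h) = 2*h*(5 + n))
j(K) = K/28 (j(K) = (K*K)/((2*K*(5 + 9))) = K²/((2*K*14)) = K²/((28*K)) = K²*(1/(28*K)) = K/28)
j(40)/(-1425) + 2023/(-4046) = ((1/28)*40)/(-1425) + 2023/(-4046) = (10/7)*(-1/1425) + 2023*(-1/4046) = -2/1995 - ½ = -1999/3990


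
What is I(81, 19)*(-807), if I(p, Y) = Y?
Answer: -15333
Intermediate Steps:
I(81, 19)*(-807) = 19*(-807) = -15333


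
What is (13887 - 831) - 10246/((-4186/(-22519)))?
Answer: -12576947/299 ≈ -42063.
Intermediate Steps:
(13887 - 831) - 10246/((-4186/(-22519))) = 13056 - 10246/((-4186*(-1/22519))) = 13056 - 10246/598/3217 = 13056 - 10246*3217/598 = 13056 - 16480691/299 = -12576947/299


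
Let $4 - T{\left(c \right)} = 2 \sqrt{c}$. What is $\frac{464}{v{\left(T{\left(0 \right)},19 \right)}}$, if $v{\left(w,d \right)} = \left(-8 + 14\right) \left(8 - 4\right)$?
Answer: $\frac{58}{3} \approx 19.333$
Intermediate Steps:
$T{\left(c \right)} = 4 - 2 \sqrt{c}$
$v{\left(w,d \right)} = 24$ ($v{\left(w,d \right)} = 6 \cdot 4 = 24$)
$\frac{464}{v{\left(T{\left(0 \right)},19 \right)}} = \frac{464}{24} = 464 \cdot \frac{1}{24} = \frac{58}{3}$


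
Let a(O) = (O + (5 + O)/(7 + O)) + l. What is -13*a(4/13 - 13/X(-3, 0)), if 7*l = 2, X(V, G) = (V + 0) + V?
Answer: -1431991/31038 ≈ -46.137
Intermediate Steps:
X(V, G) = 2*V (X(V, G) = V + V = 2*V)
l = 2/7 (l = (1/7)*2 = 2/7 ≈ 0.28571)
a(O) = 2/7 + O + (5 + O)/(7 + O) (a(O) = (O + (5 + O)/(7 + O)) + 2/7 = 2/7 + O + (5 + O)/(7 + O))
-13*a(4/13 - 13/X(-3, 0)) = -13*(7 + (4/13 - 13/(2*(-3)))**2 + 58*(4/13 - 13/(2*(-3)))/7)/(7 + (4/13 - 13/(2*(-3)))) = -13*(7 + (4*(1/13) - 13/(-6))**2 + 58*(4*(1/13) - 13/(-6))/7)/(7 + (4*(1/13) - 13/(-6))) = -13*(7 + (4/13 - 13*(-1/6))**2 + 58*(4/13 - 13*(-1/6))/7)/(7 + (4/13 - 13*(-1/6))) = -13*(7 + (4/13 + 13/6)**2 + 58*(4/13 + 13/6)/7)/(7 + (4/13 + 13/6)) = -13*(7 + (193/78)**2 + (58/7)*(193/78))/(7 + 193/78) = -13*(7 + 37249/6084 + 5597/273)/739/78 = -1014*1431991/(739*42588) = -13*1431991/403494 = -1431991/31038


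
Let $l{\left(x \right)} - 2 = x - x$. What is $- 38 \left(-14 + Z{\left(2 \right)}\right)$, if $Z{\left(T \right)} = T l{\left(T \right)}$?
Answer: $380$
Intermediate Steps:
$l{\left(x \right)} = 2$ ($l{\left(x \right)} = 2 + \left(x - x\right) = 2 + 0 = 2$)
$Z{\left(T \right)} = 2 T$ ($Z{\left(T \right)} = T 2 = 2 T$)
$- 38 \left(-14 + Z{\left(2 \right)}\right) = - 38 \left(-14 + 2 \cdot 2\right) = - 38 \left(-14 + 4\right) = \left(-38\right) \left(-10\right) = 380$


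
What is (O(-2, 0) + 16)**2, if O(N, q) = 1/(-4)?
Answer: 3969/16 ≈ 248.06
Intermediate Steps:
O(N, q) = -1/4
(O(-2, 0) + 16)**2 = (-1/4 + 16)**2 = (63/4)**2 = 3969/16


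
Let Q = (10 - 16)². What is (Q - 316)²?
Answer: 78400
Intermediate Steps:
Q = 36 (Q = (-6)² = 36)
(Q - 316)² = (36 - 316)² = (-280)² = 78400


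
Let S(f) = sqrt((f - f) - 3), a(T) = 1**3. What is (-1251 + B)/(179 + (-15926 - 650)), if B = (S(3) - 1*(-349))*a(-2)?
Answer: 902/16397 - I*sqrt(3)/16397 ≈ 0.05501 - 0.00010563*I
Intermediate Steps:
a(T) = 1
S(f) = I*sqrt(3) (S(f) = sqrt(0 - 3) = sqrt(-3) = I*sqrt(3))
B = 349 + I*sqrt(3) (B = (I*sqrt(3) - 1*(-349))*1 = (I*sqrt(3) + 349)*1 = (349 + I*sqrt(3))*1 = 349 + I*sqrt(3) ≈ 349.0 + 1.732*I)
(-1251 + B)/(179 + (-15926 - 650)) = (-1251 + (349 + I*sqrt(3)))/(179 + (-15926 - 650)) = (-902 + I*sqrt(3))/(179 - 16576) = (-902 + I*sqrt(3))/(-16397) = (-902 + I*sqrt(3))*(-1/16397) = 902/16397 - I*sqrt(3)/16397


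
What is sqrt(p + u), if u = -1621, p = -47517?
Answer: I*sqrt(49138) ≈ 221.67*I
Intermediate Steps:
sqrt(p + u) = sqrt(-47517 - 1621) = sqrt(-49138) = I*sqrt(49138)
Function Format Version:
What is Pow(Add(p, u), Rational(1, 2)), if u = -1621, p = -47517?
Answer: Mul(I, Pow(49138, Rational(1, 2))) ≈ Mul(221.67, I)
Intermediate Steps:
Pow(Add(p, u), Rational(1, 2)) = Pow(Add(-47517, -1621), Rational(1, 2)) = Pow(-49138, Rational(1, 2)) = Mul(I, Pow(49138, Rational(1, 2)))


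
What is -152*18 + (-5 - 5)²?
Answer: -2636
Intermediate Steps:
-152*18 + (-5 - 5)² = -2736 + (-10)² = -2736 + 100 = -2636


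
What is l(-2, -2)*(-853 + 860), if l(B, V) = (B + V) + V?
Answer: -42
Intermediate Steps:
l(B, V) = B + 2*V
l(-2, -2)*(-853 + 860) = (-2 + 2*(-2))*(-853 + 860) = (-2 - 4)*7 = -6*7 = -42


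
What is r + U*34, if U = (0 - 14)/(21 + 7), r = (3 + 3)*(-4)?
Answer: -41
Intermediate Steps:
r = -24 (r = 6*(-4) = -24)
U = -1/2 (U = -14/28 = -14*1/28 = -1/2 ≈ -0.50000)
r + U*34 = -24 - 1/2*34 = -24 - 17 = -41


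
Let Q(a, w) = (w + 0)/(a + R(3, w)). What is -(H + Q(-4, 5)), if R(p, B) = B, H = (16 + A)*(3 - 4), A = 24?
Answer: 35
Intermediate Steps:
H = -40 (H = (16 + 24)*(3 - 4) = 40*(-1) = -40)
Q(a, w) = w/(a + w) (Q(a, w) = (w + 0)/(a + w) = w/(a + w))
-(H + Q(-4, 5)) = -(-40 + 5/(-4 + 5)) = -(-40 + 5/1) = -(-40 + 5*1) = -(-40 + 5) = -(-35) = -1*(-35) = 35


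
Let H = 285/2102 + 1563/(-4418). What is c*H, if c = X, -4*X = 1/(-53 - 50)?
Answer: -253287/478261754 ≈ -0.00052960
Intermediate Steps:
X = 1/412 (X = -1/(4*(-53 - 50)) = -¼/(-103) = -¼*(-1/103) = 1/412 ≈ 0.0024272)
c = 1/412 ≈ 0.0024272
H = -506574/2321659 (H = 285*(1/2102) + 1563*(-1/4418) = 285/2102 - 1563/4418 = -506574/2321659 ≈ -0.21819)
c*H = (1/412)*(-506574/2321659) = -253287/478261754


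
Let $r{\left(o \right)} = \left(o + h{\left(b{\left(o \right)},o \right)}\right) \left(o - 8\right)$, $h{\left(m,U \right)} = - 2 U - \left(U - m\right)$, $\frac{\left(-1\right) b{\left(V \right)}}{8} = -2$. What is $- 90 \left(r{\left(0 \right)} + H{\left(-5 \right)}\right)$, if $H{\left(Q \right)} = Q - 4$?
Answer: $12330$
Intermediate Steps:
$b{\left(V \right)} = 16$ ($b{\left(V \right)} = \left(-8\right) \left(-2\right) = 16$)
$H{\left(Q \right)} = -4 + Q$ ($H{\left(Q \right)} = Q - 4 = -4 + Q$)
$h{\left(m,U \right)} = m - 3 U$
$r{\left(o \right)} = \left(-8 + o\right) \left(16 - 2 o\right)$ ($r{\left(o \right)} = \left(o - \left(-16 + 3 o\right)\right) \left(o - 8\right) = \left(16 - 2 o\right) \left(-8 + o\right) = \left(-8 + o\right) \left(16 - 2 o\right)$)
$- 90 \left(r{\left(0 \right)} + H{\left(-5 \right)}\right) = - 90 \left(\left(-128 - 2 \cdot 0^{2} + 32 \cdot 0\right) - 9\right) = - 90 \left(\left(-128 - 0 + 0\right) - 9\right) = - 90 \left(\left(-128 + 0 + 0\right) - 9\right) = - 90 \left(-128 - 9\right) = \left(-90\right) \left(-137\right) = 12330$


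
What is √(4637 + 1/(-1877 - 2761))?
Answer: √99746706390/4638 ≈ 68.095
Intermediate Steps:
√(4637 + 1/(-1877 - 2761)) = √(4637 + 1/(-4638)) = √(4637 - 1/4638) = √(21506405/4638) = √99746706390/4638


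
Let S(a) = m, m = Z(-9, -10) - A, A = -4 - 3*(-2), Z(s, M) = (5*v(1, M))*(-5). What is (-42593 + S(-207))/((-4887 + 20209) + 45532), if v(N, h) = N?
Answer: -21310/30427 ≈ -0.70037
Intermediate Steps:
Z(s, M) = -25 (Z(s, M) = (5*1)*(-5) = 5*(-5) = -25)
A = 2 (A = -4 + 6 = 2)
m = -27 (m = -25 - 1*2 = -25 - 2 = -27)
S(a) = -27
(-42593 + S(-207))/((-4887 + 20209) + 45532) = (-42593 - 27)/((-4887 + 20209) + 45532) = -42620/(15322 + 45532) = -42620/60854 = -42620*1/60854 = -21310/30427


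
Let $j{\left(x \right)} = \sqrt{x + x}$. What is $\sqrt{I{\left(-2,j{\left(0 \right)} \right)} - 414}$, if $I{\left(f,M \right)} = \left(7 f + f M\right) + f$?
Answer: $i \sqrt{430} \approx 20.736 i$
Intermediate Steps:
$j{\left(x \right)} = \sqrt{2} \sqrt{x}$ ($j{\left(x \right)} = \sqrt{2 x} = \sqrt{2} \sqrt{x}$)
$I{\left(f,M \right)} = 8 f + M f$ ($I{\left(f,M \right)} = \left(7 f + M f\right) + f = 8 f + M f$)
$\sqrt{I{\left(-2,j{\left(0 \right)} \right)} - 414} = \sqrt{- 2 \left(8 + \sqrt{2} \sqrt{0}\right) - 414} = \sqrt{- 2 \left(8 + \sqrt{2} \cdot 0\right) - 414} = \sqrt{- 2 \left(8 + 0\right) - 414} = \sqrt{\left(-2\right) 8 - 414} = \sqrt{-16 - 414} = \sqrt{-430} = i \sqrt{430}$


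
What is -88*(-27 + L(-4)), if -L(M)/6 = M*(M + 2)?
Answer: 6600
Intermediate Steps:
L(M) = -6*M*(2 + M) (L(M) = -6*M*(M + 2) = -6*M*(2 + M))
-88*(-27 + L(-4)) = -88*(-27 - 6*(-4)*(2 - 4)) = -88*(-27 - 6*(-4)*(-2)) = -88*(-27 - 48) = -88*(-75) = 6600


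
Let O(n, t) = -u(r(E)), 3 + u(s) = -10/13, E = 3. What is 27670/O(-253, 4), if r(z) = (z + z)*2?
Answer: 359710/49 ≈ 7341.0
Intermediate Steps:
r(z) = 4*z (r(z) = (2*z)*2 = 4*z)
u(s) = -49/13 (u(s) = -3 - 10/13 = -49/13)
O(n, t) = 49/13 (O(n, t) = -1*(-49/13) = 49/13)
27670/O(-253, 4) = 27670/(49/13) = 27670*(13/49) = 359710/49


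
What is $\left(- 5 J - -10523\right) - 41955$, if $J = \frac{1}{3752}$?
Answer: $- \frac{117932869}{3752} \approx -31432.0$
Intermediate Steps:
$J = \frac{1}{3752} \approx 0.00026652$
$\left(- 5 J - -10523\right) - 41955 = \left(\left(-5\right) \frac{1}{3752} - -10523\right) - 41955 = \left(- \frac{5}{3752} + 10523\right) - 41955 = \frac{39482291}{3752} - 41955 = - \frac{117932869}{3752}$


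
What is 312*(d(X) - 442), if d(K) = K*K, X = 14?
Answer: -76752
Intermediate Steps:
d(K) = K²
312*(d(X) - 442) = 312*(14² - 442) = 312*(196 - 442) = 312*(-246) = -76752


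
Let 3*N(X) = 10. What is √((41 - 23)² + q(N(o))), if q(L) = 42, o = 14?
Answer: √366 ≈ 19.131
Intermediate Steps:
N(X) = 10/3 (N(X) = (⅓)*10 = 10/3)
√((41 - 23)² + q(N(o))) = √((41 - 23)² + 42) = √(18² + 42) = √(324 + 42) = √366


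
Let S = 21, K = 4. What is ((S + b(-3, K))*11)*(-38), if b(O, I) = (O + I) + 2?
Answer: -10032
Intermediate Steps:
b(O, I) = 2 + I + O (b(O, I) = (I + O) + 2 = 2 + I + O)
((S + b(-3, K))*11)*(-38) = ((21 + (2 + 4 - 3))*11)*(-38) = ((21 + 3)*11)*(-38) = (24*11)*(-38) = 264*(-38) = -10032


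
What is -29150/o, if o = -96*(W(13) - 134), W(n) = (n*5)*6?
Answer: 14575/12288 ≈ 1.1861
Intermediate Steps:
W(n) = 30*n (W(n) = (5*n)*6 = 30*n)
o = -24576 (o = -96*(30*13 - 134) = -96*(390 - 134) = -96*256 = -24576)
-29150/o = -29150/(-24576) = -29150*(-1/24576) = 14575/12288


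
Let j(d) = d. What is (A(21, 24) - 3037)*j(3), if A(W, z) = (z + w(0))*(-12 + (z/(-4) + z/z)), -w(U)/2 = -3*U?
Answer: -10335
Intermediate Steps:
w(U) = 6*U (w(U) = -(-6)*U = 6*U)
A(W, z) = z*(-11 - z/4) (A(W, z) = (z + 6*0)*(-12 + (z/(-4) + z/z)) = (z + 0)*(-12 + (z*(-¼) + 1)) = z*(-12 + (-z/4 + 1)) = z*(-12 + (1 - z/4)) = z*(-11 - z/4))
(A(21, 24) - 3037)*j(3) = ((¼)*24*(-44 - 1*24) - 3037)*3 = ((¼)*24*(-44 - 24) - 3037)*3 = ((¼)*24*(-68) - 3037)*3 = (-408 - 3037)*3 = -3445*3 = -10335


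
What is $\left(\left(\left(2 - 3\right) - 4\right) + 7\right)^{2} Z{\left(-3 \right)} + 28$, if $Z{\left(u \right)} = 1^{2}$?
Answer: $32$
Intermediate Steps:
$Z{\left(u \right)} = 1$
$\left(\left(\left(2 - 3\right) - 4\right) + 7\right)^{2} Z{\left(-3 \right)} + 28 = \left(\left(\left(2 - 3\right) - 4\right) + 7\right)^{2} \cdot 1 + 28 = \left(\left(-1 - 4\right) + 7\right)^{2} \cdot 1 + 28 = \left(-5 + 7\right)^{2} \cdot 1 + 28 = 2^{2} \cdot 1 + 28 = 4 \cdot 1 + 28 = 4 + 28 = 32$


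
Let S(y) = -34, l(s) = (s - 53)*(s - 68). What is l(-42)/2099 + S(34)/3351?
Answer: 34946584/7033749 ≈ 4.9684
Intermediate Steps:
l(s) = (-68 + s)*(-53 + s) (l(s) = (-53 + s)*(-68 + s) = (-68 + s)*(-53 + s))
l(-42)/2099 + S(34)/3351 = (3604 + (-42)**2 - 121*(-42))/2099 - 34/3351 = (3604 + 1764 + 5082)*(1/2099) - 34*1/3351 = 10450*(1/2099) - 34/3351 = 10450/2099 - 34/3351 = 34946584/7033749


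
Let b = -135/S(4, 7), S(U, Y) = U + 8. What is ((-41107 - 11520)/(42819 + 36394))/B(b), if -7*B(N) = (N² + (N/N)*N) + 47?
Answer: 842032/29388023 ≈ 0.028652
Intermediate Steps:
S(U, Y) = 8 + U
b = -45/4 (b = -135/(8 + 4) = -135/12 = -135*1/12 = -45/4 ≈ -11.250)
B(N) = -47/7 - N/7 - N²/7 (B(N) = -((N² + (N/N)*N) + 47)/7 = -((N² + 1*N) + 47)/7 = -((N² + N) + 47)/7 = -((N + N²) + 47)/7 = -(47 + N + N²)/7 = -47/7 - N/7 - N²/7)
((-41107 - 11520)/(42819 + 36394))/B(b) = ((-41107 - 11520)/(42819 + 36394))/(-47/7 - ⅐*(-45/4) - (-45/4)²/7) = (-52627/79213)/(-47/7 + 45/28 - ⅐*2025/16) = (-52627*1/79213)/(-47/7 + 45/28 - 2025/112) = -52627/(79213*(-371/16)) = -52627/79213*(-16/371) = 842032/29388023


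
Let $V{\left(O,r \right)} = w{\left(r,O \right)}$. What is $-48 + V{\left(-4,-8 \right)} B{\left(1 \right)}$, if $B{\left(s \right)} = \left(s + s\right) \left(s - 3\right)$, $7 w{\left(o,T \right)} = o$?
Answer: $- \frac{304}{7} \approx -43.429$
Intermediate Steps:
$w{\left(o,T \right)} = \frac{o}{7}$
$V{\left(O,r \right)} = \frac{r}{7}$
$B{\left(s \right)} = 2 s \left(-3 + s\right)$
$-48 + V{\left(-4,-8 \right)} B{\left(1 \right)} = -48 + \frac{1}{7} \left(-8\right) 2 \cdot 1 \left(-3 + 1\right) = -48 - \frac{8 \cdot 2 \cdot 1 \left(-2\right)}{7} = -48 - - \frac{32}{7} = -48 + \frac{32}{7} = - \frac{304}{7}$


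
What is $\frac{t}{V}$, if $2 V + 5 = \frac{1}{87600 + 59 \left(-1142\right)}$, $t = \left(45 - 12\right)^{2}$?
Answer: $- \frac{14681172}{33703} \approx -435.6$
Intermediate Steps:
$t = 1089$ ($t = 33^{2} = 1089$)
$V = - \frac{101109}{40444}$ ($V = - \frac{5}{2} + \frac{1}{2 \left(87600 + 59 \left(-1142\right)\right)} = - \frac{5}{2} + \frac{1}{2 \left(87600 - 67378\right)} = - \frac{5}{2} + \frac{1}{2 \cdot 20222} = - \frac{5}{2} + \frac{1}{2} \cdot \frac{1}{20222} = - \frac{5}{2} + \frac{1}{40444} = - \frac{101109}{40444} \approx -2.5$)
$\frac{t}{V} = \frac{1089}{- \frac{101109}{40444}} = 1089 \left(- \frac{40444}{101109}\right) = - \frac{14681172}{33703}$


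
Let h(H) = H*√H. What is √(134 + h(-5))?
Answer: √(134 - 5*I*√5) ≈ 11.586 - 0.4825*I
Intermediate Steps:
h(H) = H^(3/2)
√(134 + h(-5)) = √(134 + (-5)^(3/2)) = √(134 - 5*I*√5)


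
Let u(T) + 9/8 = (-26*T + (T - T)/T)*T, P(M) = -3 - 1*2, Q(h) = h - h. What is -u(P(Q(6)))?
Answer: 5209/8 ≈ 651.13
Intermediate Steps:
Q(h) = 0
P(M) = -5 (P(M) = -3 - 2 = -5)
u(T) = -9/8 - 26*T² (u(T) = -9/8 + (-26*T + (T - T)/T)*T = -9/8 + (-26*T + 0/T)*T = -9/8 + (-26*T + 0)*T = -9/8 + (-26*T)*T = -9/8 - 26*T²)
-u(P(Q(6))) = -(-9/8 - 26*(-5)²) = -(-9/8 - 26*25) = -(-9/8 - 650) = -1*(-5209/8) = 5209/8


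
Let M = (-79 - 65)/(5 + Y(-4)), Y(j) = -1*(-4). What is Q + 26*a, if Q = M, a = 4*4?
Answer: 400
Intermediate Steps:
Y(j) = 4
a = 16
M = -16 (M = (-79 - 65)/(5 + 4) = -144/9 = -144*1/9 = -16)
Q = -16
Q + 26*a = -16 + 26*16 = -16 + 416 = 400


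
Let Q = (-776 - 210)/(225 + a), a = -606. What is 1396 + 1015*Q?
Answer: 1532666/381 ≈ 4022.7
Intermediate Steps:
Q = 986/381 (Q = (-776 - 210)/(225 - 606) = -986/(-381) = -986*(-1/381) = 986/381 ≈ 2.5879)
1396 + 1015*Q = 1396 + 1015*(986/381) = 1396 + 1000790/381 = 1532666/381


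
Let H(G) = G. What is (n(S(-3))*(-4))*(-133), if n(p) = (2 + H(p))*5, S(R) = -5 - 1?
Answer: -10640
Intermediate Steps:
S(R) = -6
n(p) = 10 + 5*p (n(p) = (2 + p)*5 = 10 + 5*p)
(n(S(-3))*(-4))*(-133) = ((10 + 5*(-6))*(-4))*(-133) = ((10 - 30)*(-4))*(-133) = -20*(-4)*(-133) = 80*(-133) = -10640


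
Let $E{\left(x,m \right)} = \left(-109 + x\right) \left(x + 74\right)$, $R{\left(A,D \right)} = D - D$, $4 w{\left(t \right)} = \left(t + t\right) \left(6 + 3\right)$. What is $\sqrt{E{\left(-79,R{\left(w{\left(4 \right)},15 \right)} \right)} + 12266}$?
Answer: $\sqrt{13206} \approx 114.92$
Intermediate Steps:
$w{\left(t \right)} = \frac{9 t}{2}$ ($w{\left(t \right)} = \frac{\left(t + t\right) \left(6 + 3\right)}{4} = \frac{2 t 9}{4} = \frac{18 t}{4} = \frac{9 t}{2}$)
$R{\left(A,D \right)} = 0$
$E{\left(x,m \right)} = \left(-109 + x\right) \left(74 + x\right)$
$\sqrt{E{\left(-79,R{\left(w{\left(4 \right)},15 \right)} \right)} + 12266} = \sqrt{\left(-8066 + \left(-79\right)^{2} - -2765\right) + 12266} = \sqrt{\left(-8066 + 6241 + 2765\right) + 12266} = \sqrt{940 + 12266} = \sqrt{13206}$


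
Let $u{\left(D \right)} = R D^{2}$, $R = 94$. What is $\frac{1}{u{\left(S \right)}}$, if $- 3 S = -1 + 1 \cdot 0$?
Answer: $\frac{9}{94} \approx 0.095745$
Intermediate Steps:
$S = \frac{1}{3}$ ($S = - \frac{-1 + 1 \cdot 0}{3} = - \frac{-1 + 0}{3} = \left(- \frac{1}{3}\right) \left(-1\right) = \frac{1}{3} \approx 0.33333$)
$u{\left(D \right)} = 94 D^{2}$
$\frac{1}{u{\left(S \right)}} = \frac{1}{94 \left(\frac{1}{3}\right)^{2}} = \frac{1}{94 \cdot \frac{1}{9}} = \frac{1}{\frac{94}{9}} = \frac{9}{94}$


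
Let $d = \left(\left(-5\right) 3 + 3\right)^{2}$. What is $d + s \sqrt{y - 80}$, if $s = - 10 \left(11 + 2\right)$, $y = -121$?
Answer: $144 - 130 i \sqrt{201} \approx 144.0 - 1843.1 i$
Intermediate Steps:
$d = 144$ ($d = \left(-15 + 3\right)^{2} = \left(-12\right)^{2} = 144$)
$s = -130$ ($s = \left(-10\right) 13 = -130$)
$d + s \sqrt{y - 80} = 144 - 130 \sqrt{-121 - 80} = 144 - 130 \sqrt{-201} = 144 - 130 i \sqrt{201}$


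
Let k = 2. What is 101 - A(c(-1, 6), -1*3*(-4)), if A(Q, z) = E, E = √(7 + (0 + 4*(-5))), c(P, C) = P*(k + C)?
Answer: 101 - I*√13 ≈ 101.0 - 3.6056*I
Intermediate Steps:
c(P, C) = P*(2 + C)
E = I*√13 (E = √(7 + (0 - 20)) = √(7 - 20) = √(-13) = I*√13 ≈ 3.6056*I)
A(Q, z) = I*√13
101 - A(c(-1, 6), -1*3*(-4)) = 101 - I*√13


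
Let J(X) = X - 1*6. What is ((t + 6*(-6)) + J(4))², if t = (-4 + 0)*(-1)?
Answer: 1156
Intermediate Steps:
J(X) = -6 + X (J(X) = X - 6 = -6 + X)
t = 4 (t = -4*(-1) = 4)
((t + 6*(-6)) + J(4))² = ((4 + 6*(-6)) + (-6 + 4))² = ((4 - 36) - 2)² = (-32 - 2)² = (-34)² = 1156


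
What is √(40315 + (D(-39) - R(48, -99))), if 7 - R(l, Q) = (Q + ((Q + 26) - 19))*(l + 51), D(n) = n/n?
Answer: 10*√214 ≈ 146.29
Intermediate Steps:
D(n) = 1
R(l, Q) = 7 - (7 + 2*Q)*(51 + l) (R(l, Q) = 7 - (Q + ((Q + 26) - 19))*(l + 51) = 7 - (Q + ((26 + Q) - 19))*(51 + l) = 7 - (Q + (7 + Q))*(51 + l) = 7 - (7 + 2*Q)*(51 + l))
√(40315 + (D(-39) - R(48, -99))) = √(40315 + (1 - (-350 - 102*(-99) - 7*48 - 2*(-99)*48))) = √(40315 + (1 - (-350 + 10098 - 336 + 9504))) = √(40315 + (1 - 1*18916)) = √(40315 + (1 - 18916)) = √(40315 - 18915) = √21400 = 10*√214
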